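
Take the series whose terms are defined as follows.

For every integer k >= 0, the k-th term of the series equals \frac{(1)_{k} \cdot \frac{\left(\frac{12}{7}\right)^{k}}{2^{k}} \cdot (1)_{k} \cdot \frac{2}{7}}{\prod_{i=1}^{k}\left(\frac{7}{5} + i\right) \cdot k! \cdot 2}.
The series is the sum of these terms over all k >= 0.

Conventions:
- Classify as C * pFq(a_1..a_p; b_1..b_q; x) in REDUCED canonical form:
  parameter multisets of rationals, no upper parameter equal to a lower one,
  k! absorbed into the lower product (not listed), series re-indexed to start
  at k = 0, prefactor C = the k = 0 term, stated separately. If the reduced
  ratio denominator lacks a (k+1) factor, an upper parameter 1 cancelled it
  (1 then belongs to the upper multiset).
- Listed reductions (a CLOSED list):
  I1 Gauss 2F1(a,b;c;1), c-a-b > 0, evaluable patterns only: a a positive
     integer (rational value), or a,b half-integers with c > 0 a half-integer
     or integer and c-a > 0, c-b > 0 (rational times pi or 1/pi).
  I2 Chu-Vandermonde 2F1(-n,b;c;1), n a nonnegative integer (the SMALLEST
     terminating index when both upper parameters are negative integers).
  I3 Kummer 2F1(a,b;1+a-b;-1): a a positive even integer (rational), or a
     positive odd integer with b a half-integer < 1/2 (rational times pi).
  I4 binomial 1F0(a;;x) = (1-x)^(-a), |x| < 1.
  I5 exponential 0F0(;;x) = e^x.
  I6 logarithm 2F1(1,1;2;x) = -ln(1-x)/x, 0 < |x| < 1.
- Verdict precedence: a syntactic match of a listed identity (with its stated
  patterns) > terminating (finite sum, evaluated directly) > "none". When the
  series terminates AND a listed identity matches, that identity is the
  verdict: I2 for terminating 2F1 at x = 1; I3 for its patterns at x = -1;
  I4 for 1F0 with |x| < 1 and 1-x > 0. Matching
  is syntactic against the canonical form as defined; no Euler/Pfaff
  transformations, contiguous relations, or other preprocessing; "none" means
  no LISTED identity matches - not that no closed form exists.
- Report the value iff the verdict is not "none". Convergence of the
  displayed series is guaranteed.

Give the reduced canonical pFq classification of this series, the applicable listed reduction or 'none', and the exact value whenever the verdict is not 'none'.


x = \frac{6}{7} here; the reduced form reads 2F1, upper {1, 1}, lower {\frac{12}{5}}, C = \frac{1}{7}. Verdict: none. A 2F1 with upper {1, 1} fits none of I1-I6 at x = \frac{6}{7}; the sum runs forever.

Key observation: with t_0 = \frac{1}{7}, the lower running product (C = 1/7, x = 6/7) is a rising factorial.
Adjacent-term ratio: r(k) = \frac{6}{7} * (k+1) (k+1) / [(k+\frac{12}{5}) (k+1)] - rational in k. x = \frac{6}{7}; t_0 = \frac{1}{7}; negate the roots.


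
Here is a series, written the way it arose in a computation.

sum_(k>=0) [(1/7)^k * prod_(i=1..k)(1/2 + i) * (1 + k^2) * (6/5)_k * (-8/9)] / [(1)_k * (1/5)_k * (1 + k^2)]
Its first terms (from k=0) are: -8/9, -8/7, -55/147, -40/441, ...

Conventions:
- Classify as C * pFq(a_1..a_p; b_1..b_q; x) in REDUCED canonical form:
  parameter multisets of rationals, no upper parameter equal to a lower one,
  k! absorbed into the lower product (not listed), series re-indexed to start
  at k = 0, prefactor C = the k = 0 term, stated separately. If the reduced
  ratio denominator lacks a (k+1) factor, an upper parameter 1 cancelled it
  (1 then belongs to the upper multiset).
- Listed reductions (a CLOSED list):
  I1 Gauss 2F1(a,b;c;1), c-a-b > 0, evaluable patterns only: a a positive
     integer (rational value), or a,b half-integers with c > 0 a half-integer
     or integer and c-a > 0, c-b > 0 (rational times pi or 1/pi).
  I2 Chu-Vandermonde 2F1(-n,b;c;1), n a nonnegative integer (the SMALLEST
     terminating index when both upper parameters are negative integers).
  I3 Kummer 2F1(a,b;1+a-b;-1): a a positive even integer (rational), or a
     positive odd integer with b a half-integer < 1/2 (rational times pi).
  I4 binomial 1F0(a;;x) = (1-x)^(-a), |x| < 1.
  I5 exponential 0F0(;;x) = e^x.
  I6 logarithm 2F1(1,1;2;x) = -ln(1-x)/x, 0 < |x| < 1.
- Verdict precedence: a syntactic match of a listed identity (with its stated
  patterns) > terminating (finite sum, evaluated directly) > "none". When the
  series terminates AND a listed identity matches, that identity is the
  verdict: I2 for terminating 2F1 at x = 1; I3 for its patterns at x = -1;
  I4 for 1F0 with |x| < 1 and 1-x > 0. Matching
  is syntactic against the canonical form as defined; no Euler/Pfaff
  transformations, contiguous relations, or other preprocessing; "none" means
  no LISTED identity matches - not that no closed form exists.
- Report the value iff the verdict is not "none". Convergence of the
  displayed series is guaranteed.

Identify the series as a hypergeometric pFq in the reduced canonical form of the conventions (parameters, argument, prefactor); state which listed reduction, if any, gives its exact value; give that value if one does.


At argument 1/7: a 2F1 with upper {6/5, 3/2}, lower {1/5}, scaled by C = -8/9. Verdict: none (x = 1/7): each listed identity misses the multisets {6/5, 3/2} ; {1/5}.

Structural cue: from the first term -8/9: striking the common factor k^2 + 1 reduces the term (prefactor -8/9).
Term ratio: r(k) = (1/7) * (k+6/5) (k+3/2) / [(k+1/5) (k+1)] ; factor over Q: parameters, x = (1/7), and C = -8/9.


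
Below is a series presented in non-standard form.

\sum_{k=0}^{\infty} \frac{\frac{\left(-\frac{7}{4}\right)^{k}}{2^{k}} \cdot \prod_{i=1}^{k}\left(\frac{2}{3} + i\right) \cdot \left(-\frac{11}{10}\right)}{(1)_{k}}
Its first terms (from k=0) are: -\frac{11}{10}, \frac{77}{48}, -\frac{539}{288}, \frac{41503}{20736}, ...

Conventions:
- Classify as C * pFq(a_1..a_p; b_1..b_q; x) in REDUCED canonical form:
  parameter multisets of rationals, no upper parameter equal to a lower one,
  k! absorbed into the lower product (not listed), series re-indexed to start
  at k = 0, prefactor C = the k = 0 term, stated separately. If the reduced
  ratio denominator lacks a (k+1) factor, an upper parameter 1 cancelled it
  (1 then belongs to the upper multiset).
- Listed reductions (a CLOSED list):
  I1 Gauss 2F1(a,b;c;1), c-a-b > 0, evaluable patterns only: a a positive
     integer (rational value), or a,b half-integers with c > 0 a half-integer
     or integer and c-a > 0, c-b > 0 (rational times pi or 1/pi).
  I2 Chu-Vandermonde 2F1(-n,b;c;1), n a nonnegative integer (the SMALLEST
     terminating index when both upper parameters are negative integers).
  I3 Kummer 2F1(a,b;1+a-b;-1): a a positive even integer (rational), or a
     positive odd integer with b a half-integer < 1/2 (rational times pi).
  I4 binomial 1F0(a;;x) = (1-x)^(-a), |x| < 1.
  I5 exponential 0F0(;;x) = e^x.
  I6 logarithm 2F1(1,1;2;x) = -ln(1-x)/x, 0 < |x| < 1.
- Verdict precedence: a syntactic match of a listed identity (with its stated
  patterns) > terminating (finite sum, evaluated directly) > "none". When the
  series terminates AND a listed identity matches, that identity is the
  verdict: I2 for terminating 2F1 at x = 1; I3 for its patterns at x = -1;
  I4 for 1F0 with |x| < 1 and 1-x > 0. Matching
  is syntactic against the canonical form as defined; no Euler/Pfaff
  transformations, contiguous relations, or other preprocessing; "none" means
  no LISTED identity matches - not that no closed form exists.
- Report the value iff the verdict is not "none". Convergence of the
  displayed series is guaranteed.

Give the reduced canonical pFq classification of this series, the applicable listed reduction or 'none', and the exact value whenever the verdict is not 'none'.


x = -\frac{7}{8} here; the reduced form reads 1F0, upper {\frac{5}{3}}, lower {-}, C = -\frac{11}{10}. Verdict (x = -\frac{7}{8}): binomial (I4) applies (the 1F0 binomial series: exponent -5/3, x = -\frac{7}{8}). Exact value: \left(-\frac{11}{10}\right) \cdot \left(\frac{15}{8}\right)^{-\frac{5}{3}}.

First insight: t_0 = -\frac{11}{10} here, and the two k-th powers (prefactor -11/10) combine into one argument.
Adjacent-term ratio: r(k) = -\frac{7}{8} * (k+\frac{5}{3}) / [(k+1)] - rational in k, leading ratio -\frac{7}{8}; with t_0 = -\frac{11}{10}, classification follows.


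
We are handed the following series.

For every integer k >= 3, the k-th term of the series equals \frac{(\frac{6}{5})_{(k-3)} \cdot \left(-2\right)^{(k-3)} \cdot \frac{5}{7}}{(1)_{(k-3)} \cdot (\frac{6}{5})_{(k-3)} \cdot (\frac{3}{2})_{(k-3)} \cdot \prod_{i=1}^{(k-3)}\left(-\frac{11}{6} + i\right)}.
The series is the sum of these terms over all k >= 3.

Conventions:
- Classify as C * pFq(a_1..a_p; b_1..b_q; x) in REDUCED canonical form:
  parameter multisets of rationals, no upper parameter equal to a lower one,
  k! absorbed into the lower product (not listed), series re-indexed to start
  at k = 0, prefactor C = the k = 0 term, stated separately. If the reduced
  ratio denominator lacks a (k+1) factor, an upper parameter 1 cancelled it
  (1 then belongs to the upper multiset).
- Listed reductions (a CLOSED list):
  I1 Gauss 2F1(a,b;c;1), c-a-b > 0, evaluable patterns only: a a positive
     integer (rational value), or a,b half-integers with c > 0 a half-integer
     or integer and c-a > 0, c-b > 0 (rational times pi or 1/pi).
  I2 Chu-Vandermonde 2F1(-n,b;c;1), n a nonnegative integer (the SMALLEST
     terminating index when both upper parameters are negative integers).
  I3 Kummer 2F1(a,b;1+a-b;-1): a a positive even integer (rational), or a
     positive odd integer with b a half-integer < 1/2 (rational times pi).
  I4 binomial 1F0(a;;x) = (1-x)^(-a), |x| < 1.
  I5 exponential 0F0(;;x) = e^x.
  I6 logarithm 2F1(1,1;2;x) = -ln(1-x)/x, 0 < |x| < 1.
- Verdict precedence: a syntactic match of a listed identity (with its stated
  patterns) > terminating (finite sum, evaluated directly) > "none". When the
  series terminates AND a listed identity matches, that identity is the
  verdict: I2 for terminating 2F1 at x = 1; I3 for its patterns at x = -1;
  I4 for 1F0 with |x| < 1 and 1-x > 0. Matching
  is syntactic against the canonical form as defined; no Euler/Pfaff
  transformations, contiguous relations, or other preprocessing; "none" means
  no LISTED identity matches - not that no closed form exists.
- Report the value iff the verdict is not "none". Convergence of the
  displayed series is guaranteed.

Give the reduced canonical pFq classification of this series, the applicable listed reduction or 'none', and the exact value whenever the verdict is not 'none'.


This is \frac{5}{7} * 0F2(-; -\frac{5}{6}, \frac{3}{2}; -2) in reduced canonical form. Verdict: none here - no I1-I6 shape fits x = -2 with lower {-\frac{5}{6}, \frac{3}{2}}.

Key step: from the first term \frac{5}{7}: the parameter 6/5 appears in both the upper and lower lists and cancels.
Adjacent-term ratio: r(k) = -2 * 1 / [(k-\frac{5}{6}) (k+\frac{3}{2}) (k+1)] - rational in k, leading ratio -2; with t_0 = \frac{5}{7}, classification follows.


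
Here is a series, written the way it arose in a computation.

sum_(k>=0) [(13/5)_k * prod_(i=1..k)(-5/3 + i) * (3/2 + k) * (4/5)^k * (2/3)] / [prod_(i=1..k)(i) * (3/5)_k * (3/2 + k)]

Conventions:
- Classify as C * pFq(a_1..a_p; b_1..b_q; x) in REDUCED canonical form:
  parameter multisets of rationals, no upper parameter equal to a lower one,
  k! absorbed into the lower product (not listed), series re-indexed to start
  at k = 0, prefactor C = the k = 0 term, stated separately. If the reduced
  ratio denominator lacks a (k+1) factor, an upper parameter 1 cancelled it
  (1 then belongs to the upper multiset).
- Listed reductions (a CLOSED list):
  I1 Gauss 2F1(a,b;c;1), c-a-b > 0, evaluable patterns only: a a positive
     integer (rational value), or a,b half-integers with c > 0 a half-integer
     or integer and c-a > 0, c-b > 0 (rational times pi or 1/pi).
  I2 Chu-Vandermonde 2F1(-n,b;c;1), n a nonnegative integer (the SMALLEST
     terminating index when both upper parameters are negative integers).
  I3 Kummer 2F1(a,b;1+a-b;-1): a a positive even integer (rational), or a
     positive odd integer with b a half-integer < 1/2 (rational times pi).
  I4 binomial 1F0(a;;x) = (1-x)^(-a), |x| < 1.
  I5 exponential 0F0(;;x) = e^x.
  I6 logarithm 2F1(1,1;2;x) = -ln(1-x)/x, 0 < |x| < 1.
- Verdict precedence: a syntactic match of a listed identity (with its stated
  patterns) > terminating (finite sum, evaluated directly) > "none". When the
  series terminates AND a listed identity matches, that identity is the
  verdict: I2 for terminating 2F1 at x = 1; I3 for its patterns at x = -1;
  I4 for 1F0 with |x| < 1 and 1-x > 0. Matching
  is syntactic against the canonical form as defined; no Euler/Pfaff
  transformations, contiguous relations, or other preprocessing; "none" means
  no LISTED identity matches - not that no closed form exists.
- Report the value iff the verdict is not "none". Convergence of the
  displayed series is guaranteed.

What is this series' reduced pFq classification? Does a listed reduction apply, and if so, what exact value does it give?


Key observation: t_0 = 2/3 here, and the running product (C = 2/3) telescopes to a rising factorial.
Consecutive-term ratio: r(k) = (4/5) * (k-2/3) (k+13/5) / [(k+3/5) (k+1)] - rational in k. x = (4/5); t_0 = 2/3; negate the roots.

Canonical form: C = 2/3 times 2F1 with upper {-2/3, 13/5}, lower {3/5}, x = 4/5. Verdict: none here - no I1-I6 shape fits x = 4/5 with lower {3/5}.


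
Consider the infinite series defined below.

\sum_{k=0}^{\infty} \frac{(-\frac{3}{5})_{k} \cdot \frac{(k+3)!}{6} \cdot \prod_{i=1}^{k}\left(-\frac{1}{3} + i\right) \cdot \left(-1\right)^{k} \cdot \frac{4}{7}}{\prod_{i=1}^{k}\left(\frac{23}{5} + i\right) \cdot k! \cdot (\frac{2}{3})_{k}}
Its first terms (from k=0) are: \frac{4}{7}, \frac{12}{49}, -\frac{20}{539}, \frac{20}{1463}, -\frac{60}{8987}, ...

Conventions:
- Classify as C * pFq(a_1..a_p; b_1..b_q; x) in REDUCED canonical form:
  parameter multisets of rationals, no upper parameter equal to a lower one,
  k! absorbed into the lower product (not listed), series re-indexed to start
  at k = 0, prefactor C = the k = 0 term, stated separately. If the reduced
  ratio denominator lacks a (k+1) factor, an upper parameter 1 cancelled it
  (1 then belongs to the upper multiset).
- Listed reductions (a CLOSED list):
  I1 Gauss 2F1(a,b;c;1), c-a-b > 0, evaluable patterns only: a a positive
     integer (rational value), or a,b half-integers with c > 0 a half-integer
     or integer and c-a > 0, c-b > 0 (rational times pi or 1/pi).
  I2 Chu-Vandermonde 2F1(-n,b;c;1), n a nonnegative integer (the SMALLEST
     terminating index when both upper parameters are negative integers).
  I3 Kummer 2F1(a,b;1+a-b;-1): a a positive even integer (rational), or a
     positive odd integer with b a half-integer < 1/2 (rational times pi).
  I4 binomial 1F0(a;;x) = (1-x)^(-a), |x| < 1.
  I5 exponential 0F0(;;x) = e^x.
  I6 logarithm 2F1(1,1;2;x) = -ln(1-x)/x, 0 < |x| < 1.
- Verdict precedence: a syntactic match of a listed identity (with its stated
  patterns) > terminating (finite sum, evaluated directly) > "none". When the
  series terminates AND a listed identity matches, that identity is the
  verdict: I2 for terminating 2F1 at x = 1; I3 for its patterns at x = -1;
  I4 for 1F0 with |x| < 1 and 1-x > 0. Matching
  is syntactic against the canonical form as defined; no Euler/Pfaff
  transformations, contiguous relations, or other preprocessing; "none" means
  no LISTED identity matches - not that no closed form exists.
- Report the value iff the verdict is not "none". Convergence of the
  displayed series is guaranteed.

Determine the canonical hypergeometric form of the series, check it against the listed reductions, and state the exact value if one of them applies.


The tell: t_0 being \frac{4}{7}, the parameter 2/3 appears in both the upper and lower lists and cancels.
Step ratio: r(k) = -1 * (k-\frac{3}{5}) (k+4) / [(k+\frac{28}{5}) (k+1)] - rational in k. x = -1; t_0 = \frac{4}{7}; negate the roots.

At argument -1: a 2F1 with upper {-\frac{3}{5}, 4}, lower {\frac{28}{5}}, scaled by C = \frac{4}{7}. Verdict: Kummer (I3) fires (x = -1; c = \frac{28}{5} equals 1+a-b for upper {-\frac{3}{5}, 4}: listed pattern). Hence: \frac{138}{175}.


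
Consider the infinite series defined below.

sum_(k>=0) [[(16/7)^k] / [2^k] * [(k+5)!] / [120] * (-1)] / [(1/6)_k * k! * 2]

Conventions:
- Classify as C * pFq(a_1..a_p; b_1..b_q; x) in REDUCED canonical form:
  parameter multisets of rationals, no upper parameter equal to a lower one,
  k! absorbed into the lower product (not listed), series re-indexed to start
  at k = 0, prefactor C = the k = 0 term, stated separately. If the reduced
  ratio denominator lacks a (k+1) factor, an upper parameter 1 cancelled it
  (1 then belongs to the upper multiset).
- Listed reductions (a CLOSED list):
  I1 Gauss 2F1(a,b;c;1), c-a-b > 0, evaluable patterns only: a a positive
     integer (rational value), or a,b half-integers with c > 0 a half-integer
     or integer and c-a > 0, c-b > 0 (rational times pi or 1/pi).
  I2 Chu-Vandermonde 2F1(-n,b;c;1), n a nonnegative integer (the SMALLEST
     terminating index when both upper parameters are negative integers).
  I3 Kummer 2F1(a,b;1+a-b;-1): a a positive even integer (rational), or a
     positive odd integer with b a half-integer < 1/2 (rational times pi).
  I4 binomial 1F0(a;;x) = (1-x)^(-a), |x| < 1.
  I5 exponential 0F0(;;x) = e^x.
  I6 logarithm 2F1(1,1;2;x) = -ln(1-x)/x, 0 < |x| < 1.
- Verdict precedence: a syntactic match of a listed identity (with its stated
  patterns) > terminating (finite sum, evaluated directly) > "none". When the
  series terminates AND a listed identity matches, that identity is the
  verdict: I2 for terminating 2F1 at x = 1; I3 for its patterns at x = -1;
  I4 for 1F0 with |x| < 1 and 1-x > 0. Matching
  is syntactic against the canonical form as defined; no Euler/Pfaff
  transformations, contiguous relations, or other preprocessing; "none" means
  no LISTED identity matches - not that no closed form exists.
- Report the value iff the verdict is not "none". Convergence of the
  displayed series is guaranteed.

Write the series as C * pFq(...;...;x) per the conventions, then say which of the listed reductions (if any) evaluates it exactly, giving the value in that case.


At argument 8/7: a 1F1 with upper {6}, lower {1/6}, scaled by C = -1/2. Verdict: none here - no I1-I6 shape fits x = 8/7 with lower {1/6}.

Structural cue: x = (8/7) and the factorial ratio (C = -1/2, x = 8/7) (k+a-1)!/(a-1)! is a rising factorial (a)_k.
Ratio: r(k) = (8/7) * (k+6) / [(k+1/6) (k+1)] - rational in k, leading ratio (8/7); with t_0 = -1/2, classification follows.


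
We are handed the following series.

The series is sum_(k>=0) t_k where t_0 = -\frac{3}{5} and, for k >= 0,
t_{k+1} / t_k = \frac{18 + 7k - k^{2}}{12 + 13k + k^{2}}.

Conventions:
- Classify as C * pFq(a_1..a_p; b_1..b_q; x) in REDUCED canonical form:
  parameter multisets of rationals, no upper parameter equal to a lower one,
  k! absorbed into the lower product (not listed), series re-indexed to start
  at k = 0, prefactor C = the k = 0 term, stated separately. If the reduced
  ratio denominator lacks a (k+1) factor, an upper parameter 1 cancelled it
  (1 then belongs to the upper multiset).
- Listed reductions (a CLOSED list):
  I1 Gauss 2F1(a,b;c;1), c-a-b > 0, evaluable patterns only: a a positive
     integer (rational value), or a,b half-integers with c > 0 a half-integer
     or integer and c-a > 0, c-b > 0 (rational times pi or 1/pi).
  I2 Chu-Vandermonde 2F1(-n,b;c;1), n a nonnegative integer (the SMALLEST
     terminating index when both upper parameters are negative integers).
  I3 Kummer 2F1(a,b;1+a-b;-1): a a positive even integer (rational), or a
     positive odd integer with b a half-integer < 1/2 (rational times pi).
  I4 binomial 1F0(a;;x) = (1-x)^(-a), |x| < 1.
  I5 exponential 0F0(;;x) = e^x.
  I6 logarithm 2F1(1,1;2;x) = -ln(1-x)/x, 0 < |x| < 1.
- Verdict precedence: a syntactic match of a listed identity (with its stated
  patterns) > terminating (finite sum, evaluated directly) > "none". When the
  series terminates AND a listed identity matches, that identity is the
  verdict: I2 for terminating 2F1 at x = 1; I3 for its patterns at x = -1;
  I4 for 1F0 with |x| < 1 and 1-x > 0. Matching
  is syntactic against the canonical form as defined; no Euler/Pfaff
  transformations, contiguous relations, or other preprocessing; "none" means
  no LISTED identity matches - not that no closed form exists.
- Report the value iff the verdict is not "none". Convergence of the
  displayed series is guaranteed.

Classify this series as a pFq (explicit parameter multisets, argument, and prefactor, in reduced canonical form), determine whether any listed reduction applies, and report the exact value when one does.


x = -1 here; the reduced form reads 2F1, upper {-9, 2}, lower {12}, C = -\frac{3}{5}. Verdict: Kummer (I3) matches (x = -1; c = 12 equals 1+a-b for upper {-9, 2}: listed pattern). Value: -\frac{33}{10}.

First insight: from the first term -\frac{3}{5}: roots of the ratio polynomials (C = -3/5) are the negated parameters.
Ratio: r(k) = -1 * (k-9) (k+2) / [(k+12) (k+1)] - rational in k. x = -1; t_0 = -\frac{3}{5}; negate the roots.


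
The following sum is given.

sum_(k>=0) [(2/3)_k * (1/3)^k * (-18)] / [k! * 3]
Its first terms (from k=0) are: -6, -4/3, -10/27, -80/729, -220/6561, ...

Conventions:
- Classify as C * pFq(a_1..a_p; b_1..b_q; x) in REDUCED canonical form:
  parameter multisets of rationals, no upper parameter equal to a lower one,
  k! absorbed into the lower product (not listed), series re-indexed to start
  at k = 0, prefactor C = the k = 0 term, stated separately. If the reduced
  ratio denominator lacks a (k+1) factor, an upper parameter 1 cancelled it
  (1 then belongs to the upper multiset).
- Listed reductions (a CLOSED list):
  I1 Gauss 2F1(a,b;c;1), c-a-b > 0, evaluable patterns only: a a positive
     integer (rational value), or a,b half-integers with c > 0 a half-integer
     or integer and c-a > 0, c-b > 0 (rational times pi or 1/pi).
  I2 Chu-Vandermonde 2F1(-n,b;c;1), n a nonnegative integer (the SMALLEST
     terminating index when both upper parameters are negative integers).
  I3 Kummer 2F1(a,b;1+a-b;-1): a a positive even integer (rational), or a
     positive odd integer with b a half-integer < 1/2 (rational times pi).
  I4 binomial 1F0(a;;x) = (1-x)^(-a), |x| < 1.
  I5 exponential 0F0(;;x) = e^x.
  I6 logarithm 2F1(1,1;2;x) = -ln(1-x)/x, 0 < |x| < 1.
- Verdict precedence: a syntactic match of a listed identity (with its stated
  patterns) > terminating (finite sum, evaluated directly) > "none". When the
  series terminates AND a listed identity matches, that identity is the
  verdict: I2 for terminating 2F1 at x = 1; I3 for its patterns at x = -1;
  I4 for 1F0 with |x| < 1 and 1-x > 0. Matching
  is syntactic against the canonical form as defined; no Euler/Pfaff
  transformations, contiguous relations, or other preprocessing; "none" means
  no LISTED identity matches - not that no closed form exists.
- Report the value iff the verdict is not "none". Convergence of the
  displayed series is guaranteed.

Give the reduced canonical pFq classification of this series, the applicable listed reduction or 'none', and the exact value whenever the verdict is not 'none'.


The series (x = 1/3) is 1F0: upper {2/3}, lower {-}, prefactor -6. Verdict (x = 1/3): the I4 binomial reduction applies (the 1F0 binomial series: exponent -2/3, x = 1/3). Sum: (-6) * (2/3)^(-2/3).

Structural cue: with t_0 = -6, the constant factors (C = -6) combine into one prefactor.
Step ratio: r(k) = (1/3) * (k+2/3) / [(k+1)] - rational; roots negated = parameters, x = (1/3), C = -6.


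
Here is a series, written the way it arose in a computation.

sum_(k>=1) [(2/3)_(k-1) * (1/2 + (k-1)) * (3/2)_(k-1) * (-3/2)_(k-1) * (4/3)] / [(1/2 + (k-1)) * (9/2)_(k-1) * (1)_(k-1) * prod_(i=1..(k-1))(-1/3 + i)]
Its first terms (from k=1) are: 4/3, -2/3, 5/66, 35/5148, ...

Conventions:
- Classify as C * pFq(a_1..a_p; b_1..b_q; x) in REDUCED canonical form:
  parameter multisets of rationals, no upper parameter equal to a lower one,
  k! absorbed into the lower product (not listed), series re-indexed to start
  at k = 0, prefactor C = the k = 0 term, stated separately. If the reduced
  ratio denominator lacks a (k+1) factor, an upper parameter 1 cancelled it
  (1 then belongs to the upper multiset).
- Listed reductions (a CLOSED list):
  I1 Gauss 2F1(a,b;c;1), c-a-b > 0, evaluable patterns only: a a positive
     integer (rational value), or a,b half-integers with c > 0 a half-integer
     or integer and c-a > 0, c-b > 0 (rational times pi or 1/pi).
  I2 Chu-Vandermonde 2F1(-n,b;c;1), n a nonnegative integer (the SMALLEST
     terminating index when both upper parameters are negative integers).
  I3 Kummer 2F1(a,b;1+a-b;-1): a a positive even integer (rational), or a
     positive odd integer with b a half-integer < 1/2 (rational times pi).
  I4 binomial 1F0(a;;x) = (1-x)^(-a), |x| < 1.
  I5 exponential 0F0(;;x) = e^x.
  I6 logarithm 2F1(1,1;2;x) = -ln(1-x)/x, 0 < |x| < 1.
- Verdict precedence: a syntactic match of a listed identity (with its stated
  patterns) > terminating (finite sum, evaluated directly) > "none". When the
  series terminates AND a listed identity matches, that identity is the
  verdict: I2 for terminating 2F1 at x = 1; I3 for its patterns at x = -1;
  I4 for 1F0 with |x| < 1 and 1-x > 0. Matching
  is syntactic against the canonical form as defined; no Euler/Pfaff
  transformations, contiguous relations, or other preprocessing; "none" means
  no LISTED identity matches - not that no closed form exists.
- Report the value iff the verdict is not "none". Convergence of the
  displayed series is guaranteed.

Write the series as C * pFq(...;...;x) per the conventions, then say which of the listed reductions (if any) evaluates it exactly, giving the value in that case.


Classification (C = 4/3): 2F1 with upper {-3/2, 3/2}, lower {9/2}, argument x = 1. Verdict: Gauss (I1, half-integer pattern) applies (x = 1; upper {-3/2, 3/2} half-integers, c = 9/2 in the evaluable pattern). Hence: (245/1024) * pi.

The tell: from the first term 4/3: the lower running product (C = 4/3) is a rising factorial.
Consecutive-term ratio: r(k) = 1 * (k-3/2) (k+3/2) / [(k+9/2) (k+1)] - poly over poly, x = 1 from leading terms; C = 4/3 at k = 0.


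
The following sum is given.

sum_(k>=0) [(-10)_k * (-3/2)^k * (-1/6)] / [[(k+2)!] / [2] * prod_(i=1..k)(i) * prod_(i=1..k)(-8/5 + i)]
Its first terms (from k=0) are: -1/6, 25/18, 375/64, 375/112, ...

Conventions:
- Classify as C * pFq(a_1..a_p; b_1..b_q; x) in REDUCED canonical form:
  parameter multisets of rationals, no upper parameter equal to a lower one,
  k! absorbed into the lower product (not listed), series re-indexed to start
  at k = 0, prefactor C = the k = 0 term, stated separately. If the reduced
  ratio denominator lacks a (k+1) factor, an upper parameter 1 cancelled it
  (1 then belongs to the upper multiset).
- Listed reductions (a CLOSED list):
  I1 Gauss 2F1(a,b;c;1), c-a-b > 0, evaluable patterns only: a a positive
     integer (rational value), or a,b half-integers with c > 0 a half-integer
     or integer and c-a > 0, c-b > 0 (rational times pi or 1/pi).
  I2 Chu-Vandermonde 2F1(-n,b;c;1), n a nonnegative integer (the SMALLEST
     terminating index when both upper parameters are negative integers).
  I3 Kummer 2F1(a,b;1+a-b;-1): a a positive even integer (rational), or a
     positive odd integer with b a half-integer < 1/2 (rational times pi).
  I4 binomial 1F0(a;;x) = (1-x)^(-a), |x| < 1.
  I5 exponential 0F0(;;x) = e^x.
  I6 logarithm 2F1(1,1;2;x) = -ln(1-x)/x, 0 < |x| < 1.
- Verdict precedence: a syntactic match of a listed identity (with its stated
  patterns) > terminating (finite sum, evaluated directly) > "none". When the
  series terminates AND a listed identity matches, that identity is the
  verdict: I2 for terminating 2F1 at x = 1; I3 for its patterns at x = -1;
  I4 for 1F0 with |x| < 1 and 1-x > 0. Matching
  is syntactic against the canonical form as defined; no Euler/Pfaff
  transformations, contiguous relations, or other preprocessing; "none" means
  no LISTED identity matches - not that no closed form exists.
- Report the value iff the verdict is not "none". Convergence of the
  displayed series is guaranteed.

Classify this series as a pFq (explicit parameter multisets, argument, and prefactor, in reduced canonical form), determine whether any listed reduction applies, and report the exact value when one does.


Canonical form: C = -1/6 times 1F2 with upper {-10}, lower {-3/5, 3}, x = -3/2. Verdict: terminating - no listed pattern fits, but -10 in the upper list cuts the series at k = 10; direct evaluation. Hence: 2797212365732719393/252274012682452992.

Structural cue: x = (-3/2) and the product of the first k integers (prefactor -1/6) is k!.
Step ratio: r(k) = (-3/2) * (k-10) / [(k-3/5) (k+3) (k+1)] - rational; roots negated = parameters, x = (-3/2), C = -1/6.


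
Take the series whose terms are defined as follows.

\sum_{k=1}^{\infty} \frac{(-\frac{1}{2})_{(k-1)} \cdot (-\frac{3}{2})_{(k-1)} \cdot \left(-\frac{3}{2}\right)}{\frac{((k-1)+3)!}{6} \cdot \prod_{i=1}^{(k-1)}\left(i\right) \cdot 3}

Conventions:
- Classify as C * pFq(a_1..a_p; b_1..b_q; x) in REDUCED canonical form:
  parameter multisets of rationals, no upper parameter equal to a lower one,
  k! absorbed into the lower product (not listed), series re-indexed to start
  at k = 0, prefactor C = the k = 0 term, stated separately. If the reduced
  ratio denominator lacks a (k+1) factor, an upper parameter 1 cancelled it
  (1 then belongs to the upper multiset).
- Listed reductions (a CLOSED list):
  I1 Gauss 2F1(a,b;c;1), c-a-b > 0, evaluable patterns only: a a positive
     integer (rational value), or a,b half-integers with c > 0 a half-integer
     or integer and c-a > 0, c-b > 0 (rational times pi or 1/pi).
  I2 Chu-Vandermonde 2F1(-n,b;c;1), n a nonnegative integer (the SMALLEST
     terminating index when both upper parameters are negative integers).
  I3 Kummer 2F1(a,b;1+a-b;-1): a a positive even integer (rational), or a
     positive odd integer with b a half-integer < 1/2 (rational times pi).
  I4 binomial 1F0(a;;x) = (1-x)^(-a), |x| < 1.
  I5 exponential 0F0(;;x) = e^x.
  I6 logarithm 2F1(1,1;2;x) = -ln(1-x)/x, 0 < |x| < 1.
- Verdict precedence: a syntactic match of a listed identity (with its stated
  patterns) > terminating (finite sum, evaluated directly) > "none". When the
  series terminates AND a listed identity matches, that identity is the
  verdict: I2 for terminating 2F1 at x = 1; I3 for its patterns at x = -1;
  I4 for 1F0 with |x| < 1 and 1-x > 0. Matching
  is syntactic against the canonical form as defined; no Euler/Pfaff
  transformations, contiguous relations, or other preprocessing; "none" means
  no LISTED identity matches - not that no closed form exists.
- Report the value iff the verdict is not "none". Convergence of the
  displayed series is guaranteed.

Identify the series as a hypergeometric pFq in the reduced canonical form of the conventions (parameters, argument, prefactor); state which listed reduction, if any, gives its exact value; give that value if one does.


The series (x = 1) is 2F1: upper {-\frac{3}{2}, -\frac{1}{2}}, lower {4}, prefactor -\frac{1}{2}. Verdict (x = 1): the half-integer Gauss pattern (I1) applies (x = 1; upper {-\frac{3}{2}, -\frac{1}{2}} half-integers, c = 4 in the evaluable pattern). Exact value: \left(-\frac{4096}{2205}\right) / \pi.

Key step: x = 1 and the constant factors (C = -1/2) combine into one prefactor.
Adjacent-term ratio: r(k) = 1 * (k-\frac{3}{2}) (k-\frac{1}{2}) / [(k+4) (k+1)] - rational; roots negated = parameters, x = 1, C = -\frac{1}{2}.


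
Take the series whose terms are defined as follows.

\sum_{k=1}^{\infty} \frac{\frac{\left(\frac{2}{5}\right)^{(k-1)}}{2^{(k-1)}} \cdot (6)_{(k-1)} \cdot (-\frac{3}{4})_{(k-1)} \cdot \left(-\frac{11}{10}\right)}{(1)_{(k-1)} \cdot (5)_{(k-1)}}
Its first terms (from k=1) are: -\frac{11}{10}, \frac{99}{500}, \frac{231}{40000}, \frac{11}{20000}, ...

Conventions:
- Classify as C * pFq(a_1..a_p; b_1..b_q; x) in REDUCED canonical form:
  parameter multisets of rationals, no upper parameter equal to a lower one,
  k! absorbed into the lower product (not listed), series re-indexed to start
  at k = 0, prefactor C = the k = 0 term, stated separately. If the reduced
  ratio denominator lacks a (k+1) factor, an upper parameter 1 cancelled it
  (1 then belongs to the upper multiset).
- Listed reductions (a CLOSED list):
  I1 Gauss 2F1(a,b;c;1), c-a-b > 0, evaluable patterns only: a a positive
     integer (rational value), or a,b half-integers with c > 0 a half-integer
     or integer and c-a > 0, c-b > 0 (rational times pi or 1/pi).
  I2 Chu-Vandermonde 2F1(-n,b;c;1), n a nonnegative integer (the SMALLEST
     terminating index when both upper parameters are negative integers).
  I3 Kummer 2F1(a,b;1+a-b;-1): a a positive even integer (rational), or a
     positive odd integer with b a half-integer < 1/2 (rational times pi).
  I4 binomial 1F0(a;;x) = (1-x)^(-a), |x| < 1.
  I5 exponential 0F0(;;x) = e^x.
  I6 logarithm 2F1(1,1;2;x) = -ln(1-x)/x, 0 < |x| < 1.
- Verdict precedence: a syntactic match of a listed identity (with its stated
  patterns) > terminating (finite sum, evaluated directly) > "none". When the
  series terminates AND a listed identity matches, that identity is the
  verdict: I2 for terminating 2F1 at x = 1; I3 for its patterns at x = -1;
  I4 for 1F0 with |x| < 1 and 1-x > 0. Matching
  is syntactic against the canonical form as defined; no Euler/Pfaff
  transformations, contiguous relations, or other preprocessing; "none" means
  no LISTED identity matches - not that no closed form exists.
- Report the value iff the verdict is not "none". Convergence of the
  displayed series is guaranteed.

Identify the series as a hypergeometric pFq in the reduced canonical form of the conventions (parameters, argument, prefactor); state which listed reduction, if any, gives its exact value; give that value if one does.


Key observation: t_0 = -\frac{11}{10} here, and the two k-th powers (C = -11/10) combine into one argument.
Step ratio: r(k) = \frac{1}{5} * (k-\frac{3}{4}) (k+6) / [(k+5) (k+1)] - rational in k. x = \frac{1}{5}; t_0 = -\frac{11}{10}; negate the roots.

With C = -\frac{11}{10}: the canonical form is 2F1(-\frac{3}{4}, 6; 5; \frac{1}{5}). Verdict: no listed reduction: x = \frac{1}{5} and upper {-\frac{3}{4}, 6} fail every I1-I6 pattern.


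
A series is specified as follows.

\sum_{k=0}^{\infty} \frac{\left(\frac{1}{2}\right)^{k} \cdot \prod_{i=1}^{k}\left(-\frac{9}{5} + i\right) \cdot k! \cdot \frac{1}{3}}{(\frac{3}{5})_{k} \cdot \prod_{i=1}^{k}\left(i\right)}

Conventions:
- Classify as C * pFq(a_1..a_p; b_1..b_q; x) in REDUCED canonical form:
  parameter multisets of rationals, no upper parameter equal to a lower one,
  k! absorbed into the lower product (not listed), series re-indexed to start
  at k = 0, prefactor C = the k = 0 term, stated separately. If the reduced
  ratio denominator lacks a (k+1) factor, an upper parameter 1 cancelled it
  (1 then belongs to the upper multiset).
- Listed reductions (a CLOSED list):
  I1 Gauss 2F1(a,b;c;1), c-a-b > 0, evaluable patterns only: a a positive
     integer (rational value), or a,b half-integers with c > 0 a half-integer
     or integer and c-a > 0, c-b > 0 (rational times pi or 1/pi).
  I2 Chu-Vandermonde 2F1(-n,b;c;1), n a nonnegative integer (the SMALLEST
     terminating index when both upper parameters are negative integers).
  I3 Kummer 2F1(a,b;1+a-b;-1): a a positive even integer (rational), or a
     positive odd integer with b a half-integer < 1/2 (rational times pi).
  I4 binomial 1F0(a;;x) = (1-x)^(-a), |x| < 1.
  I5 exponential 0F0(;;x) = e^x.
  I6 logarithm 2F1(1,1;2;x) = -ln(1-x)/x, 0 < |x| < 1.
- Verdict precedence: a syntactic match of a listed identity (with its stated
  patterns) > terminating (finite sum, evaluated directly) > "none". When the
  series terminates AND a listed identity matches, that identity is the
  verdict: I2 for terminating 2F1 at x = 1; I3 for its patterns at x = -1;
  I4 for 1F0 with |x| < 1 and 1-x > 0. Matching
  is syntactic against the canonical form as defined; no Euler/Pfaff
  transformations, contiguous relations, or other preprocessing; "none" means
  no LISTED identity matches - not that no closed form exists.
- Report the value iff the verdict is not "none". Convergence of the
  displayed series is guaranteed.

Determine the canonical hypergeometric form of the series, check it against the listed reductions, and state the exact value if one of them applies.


Key observation: from the first term \frac{1}{3}: the product of the first k integers (prefactor 1/3) is k!.
Consecutive-term ratio: r(k) = \frac{1}{2} * (k-\frac{4}{5}) (k+1) / [(k+\frac{3}{5}) (k+1)] - poly over poly, x = \frac{1}{2} from leading terms; C = \frac{1}{3} at k = 0.

Canonical form: C = \frac{1}{3} times 2F1 with upper {-\frac{4}{5}, 1}, lower {\frac{3}{5}}, x = \frac{1}{2}. Verdict: none (x = \frac{1}{2}): each listed identity misses the multisets {-\frac{4}{5}, 1} ; {\frac{3}{5}}.


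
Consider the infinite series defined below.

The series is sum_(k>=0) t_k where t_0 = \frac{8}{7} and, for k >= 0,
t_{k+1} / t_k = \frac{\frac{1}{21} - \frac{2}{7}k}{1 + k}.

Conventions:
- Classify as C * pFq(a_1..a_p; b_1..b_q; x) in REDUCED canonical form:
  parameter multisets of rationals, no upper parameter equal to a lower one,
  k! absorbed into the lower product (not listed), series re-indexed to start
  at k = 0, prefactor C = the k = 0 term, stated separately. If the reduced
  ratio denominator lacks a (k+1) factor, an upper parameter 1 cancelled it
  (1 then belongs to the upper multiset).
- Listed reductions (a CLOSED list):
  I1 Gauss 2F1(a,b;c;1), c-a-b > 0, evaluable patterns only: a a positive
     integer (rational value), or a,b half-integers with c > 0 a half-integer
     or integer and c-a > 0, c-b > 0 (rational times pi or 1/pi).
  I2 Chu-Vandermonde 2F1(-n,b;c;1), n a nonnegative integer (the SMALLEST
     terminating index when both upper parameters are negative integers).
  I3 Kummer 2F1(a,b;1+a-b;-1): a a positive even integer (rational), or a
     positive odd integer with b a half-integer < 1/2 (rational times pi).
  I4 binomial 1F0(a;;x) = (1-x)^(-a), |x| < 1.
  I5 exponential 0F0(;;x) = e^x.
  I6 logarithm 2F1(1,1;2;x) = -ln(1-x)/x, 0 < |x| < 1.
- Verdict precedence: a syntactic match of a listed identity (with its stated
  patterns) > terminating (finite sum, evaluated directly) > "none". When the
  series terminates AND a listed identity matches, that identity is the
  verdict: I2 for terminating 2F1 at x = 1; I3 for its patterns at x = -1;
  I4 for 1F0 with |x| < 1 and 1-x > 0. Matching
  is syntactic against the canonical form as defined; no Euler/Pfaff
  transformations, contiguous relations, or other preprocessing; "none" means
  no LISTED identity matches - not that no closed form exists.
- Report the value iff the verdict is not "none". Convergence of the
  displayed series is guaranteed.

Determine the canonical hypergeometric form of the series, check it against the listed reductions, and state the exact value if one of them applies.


Prefactor \frac{8}{7}, argument -\frac{2}{7}: 1F0 with upper {-\frac{1}{6}} over lower {-}. Verdict: the I4 binomial reduction fires (the 1F0 binomial series: exponent 1/6, x = -\frac{2}{7}). Exact value: \frac{8}{7} \cdot \left(\frac{9}{7}\right)^{\frac{1}{6}}.

Structural cue: with t_0 = \frac{8}{7}, roots of the ratio polynomials (prefactor 8/7) are the negated parameters.
Consecutive-term ratio: r(k) = -\frac{2}{7} * (k-\frac{1}{6}) / [(k+1)] - rational; roots negated = parameters, x = -\frac{2}{7}, C = \frac{8}{7}.


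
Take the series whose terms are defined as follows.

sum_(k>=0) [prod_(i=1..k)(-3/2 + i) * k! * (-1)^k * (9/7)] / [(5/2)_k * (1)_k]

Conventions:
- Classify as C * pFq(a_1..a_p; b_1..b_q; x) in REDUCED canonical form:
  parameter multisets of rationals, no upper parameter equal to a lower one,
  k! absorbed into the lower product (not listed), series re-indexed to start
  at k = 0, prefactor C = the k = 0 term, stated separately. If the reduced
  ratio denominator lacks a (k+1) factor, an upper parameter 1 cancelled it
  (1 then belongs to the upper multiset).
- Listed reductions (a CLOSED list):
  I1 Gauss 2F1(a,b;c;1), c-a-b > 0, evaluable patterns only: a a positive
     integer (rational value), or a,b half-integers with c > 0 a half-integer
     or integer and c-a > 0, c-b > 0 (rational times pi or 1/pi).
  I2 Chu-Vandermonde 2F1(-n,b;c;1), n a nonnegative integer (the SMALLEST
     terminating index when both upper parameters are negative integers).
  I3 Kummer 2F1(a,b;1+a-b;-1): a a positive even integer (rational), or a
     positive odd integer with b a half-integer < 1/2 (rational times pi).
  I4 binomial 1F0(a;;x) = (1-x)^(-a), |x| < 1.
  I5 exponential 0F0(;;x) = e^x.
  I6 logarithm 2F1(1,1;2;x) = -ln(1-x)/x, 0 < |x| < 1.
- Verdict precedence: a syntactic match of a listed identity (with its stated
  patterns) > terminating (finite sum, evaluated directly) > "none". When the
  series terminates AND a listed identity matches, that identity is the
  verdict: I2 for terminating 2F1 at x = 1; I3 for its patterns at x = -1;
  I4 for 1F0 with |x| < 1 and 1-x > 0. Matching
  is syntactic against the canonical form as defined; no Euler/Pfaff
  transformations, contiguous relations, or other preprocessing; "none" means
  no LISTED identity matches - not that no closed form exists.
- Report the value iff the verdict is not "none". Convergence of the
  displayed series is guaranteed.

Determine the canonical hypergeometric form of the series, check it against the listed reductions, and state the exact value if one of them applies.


Key step: t_0 = 9/7 here, and the factorial ratio (C = 9/7, x = -1) (k+a-1)!/(a-1)! is a rising factorial (a)_k.
Step ratio: r(k) = (-1) * (k-1/2) (k+1) / [(k+5/2) (k+1)] - rational; roots negated = parameters, x = (-1), C = 9/7.

Classification (C = 9/7): 2F1 with upper {-1/2, 1}, lower {5/2}, argument x = -1. Verdict: Kummer's theorem (I3) matches (x = -1; c = 5/2 equals 1+a-b for upper {-1/2, 1}: listed pattern). Value: (27/56) * pi.
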